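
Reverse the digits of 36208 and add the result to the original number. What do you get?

116471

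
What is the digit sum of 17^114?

17^114 = 186714066261911263400574573526819845230351710975096066124143686941891769887812375208644059677533373912834404420510617301166716558283137232929
Sum of its 141 digits: 604.

604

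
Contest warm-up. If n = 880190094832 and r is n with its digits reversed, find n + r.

Reverse of 880190094832 is 238490091088.
880190094832 + 238490091088 = 1118680185920

1118680185920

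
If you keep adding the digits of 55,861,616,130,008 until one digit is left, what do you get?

5+5+8+6+1+6+1+6+1+3+0+0+0+8 = 50
5+0 = 5
(Equivalently, 55,861,616,130,008 mod 9 = 5.)

5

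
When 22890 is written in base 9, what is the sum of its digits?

18

22890 in base 9 is 34353.
Digit sum: 3+4+3+5+3 = 18.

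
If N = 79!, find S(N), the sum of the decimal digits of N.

441

79! = 894618213078297528685144171539831652069808216779571907213868063227837990693501860533361810841010176000000000000000000
Sum of its 117 digits: 441.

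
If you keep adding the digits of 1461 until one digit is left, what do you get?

3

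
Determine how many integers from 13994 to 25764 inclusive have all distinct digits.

The integers in [13994, 25764] that have all distinct digits: 14023, 14025, 14026, 14027, 14028, 14029, …, 25763, 25764.
3598 qualify.

3598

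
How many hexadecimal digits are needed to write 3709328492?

3709328492 in base 16 is DD17DC6C, which has 8 digits.

8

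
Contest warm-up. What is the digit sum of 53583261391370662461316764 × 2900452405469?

189

53583261391370662461316764 × 2900452405469 = 155415699395475233774922268304974982316
Sum of its 39 digits: 189.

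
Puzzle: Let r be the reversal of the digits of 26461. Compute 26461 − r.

Reverse of 26461 is 16462.
26461 − 16462 = 9999

9999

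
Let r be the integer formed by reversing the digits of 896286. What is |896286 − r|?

213588

Reverse of 896286 is 682698.
|896286 − 682698| = 213588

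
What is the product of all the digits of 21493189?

15552

2×1×4×9×3×1×8×9 = 15552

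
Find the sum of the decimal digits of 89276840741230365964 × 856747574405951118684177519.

216

89276840741230365964 × 856747574405951118684177519 = 76487716755675511186280794497128060544711563316
Sum of its 47 digits: 216.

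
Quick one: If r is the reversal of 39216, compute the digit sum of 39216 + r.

15

Reversal of 39216 is 61293; 39216 + 61293 = 100509.
Digit sum of 100509: 1+0+0+5+0+9 = 15.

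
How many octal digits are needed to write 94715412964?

13

94715412964 in base 8 is 1301536500744, which has 13 digits.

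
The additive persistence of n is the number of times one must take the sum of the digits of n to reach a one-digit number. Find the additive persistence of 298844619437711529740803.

298844619437711529740803 → 112 → 4 (2 steps)

2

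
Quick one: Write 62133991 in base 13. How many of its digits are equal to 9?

1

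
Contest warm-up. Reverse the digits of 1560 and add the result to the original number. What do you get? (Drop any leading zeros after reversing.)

Reverse of 1560 is 651.
1560 + 651 = 2211

2211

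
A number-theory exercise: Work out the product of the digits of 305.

3×0×5 = 0

0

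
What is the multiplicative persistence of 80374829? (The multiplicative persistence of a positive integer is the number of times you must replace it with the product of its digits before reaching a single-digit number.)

1

80374829 → 0 (1 step)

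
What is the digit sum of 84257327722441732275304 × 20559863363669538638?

84257327722441732275304 × 20559863363669538638 = 1732319145361327540754080618749319681195952
Sum of its 43 digits: 185.

185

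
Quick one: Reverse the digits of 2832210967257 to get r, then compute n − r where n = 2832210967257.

-4695479155125

Reverse of 2832210967257 is 7527690122382.
2832210967257 − 7527690122382 = -4695479155125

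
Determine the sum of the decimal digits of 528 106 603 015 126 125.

5+2+8+1+0+6+6+0+3+0+1+5+1+2+6+1+2+5 = 54

54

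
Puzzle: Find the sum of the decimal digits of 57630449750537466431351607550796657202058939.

5+7+6+3+0+4+4+9+7+5+0+5+3+7+4+6+6+4+3+1+3+5+1+6+0+7+5+5+0+7+9+6+6+5+7+2+0+2+0+5+8+9+3+9 = 199

199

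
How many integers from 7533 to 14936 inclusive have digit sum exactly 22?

The integers in [7533, 14936] that have digit sum exactly 22: 7537, 7546, 7555, 7564, 7573, 7582, …, 14926, 14935.
413 qualify.

413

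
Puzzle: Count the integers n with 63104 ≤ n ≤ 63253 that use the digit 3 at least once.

The integers in [63104, 63253] that use the digit 3 at least once: 63104, 63105, 63106, 63107, 63108, 63109, …, 63252, 63253.
150 qualify.

150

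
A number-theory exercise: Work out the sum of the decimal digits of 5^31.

104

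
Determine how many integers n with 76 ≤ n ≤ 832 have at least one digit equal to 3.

The integers in [76, 832] that have at least one digit equal to 3: 83, 93, 103, 113, 123, 130, …, 831, 832.
222 qualify.

222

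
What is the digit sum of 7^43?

169

7^43 = 2183814375991796599109312252753832343
Sum of its 37 digits: 169.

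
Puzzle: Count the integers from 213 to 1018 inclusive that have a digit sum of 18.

52

The integers in [213, 1018] that have a digit sum of 18: 279, 288, 297, 369, 378, 387, …, 981, 990.
52 qualify.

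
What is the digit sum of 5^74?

241

5^74 = 5293955920339377119177015629247762262821197509765625
Sum of its 52 digits: 241.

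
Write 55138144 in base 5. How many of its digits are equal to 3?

55138144 in base 5 is 103103410034.
The digit 3 appears 3 times.

3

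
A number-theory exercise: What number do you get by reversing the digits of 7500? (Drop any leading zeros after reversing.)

57

Reversing 7500 gives 57.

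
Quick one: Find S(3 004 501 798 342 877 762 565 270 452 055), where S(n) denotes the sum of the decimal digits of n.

3+0+0+4+5+0+1+7+9+8+3+4+2+8+7+7+7+6+2+5+6+5+2+7+0+4+5+2+0+5+5 = 129

129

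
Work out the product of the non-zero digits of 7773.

7×7×7×3 = 1029

1029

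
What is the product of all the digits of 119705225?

0

1×1×9×7×0×5×2×2×5 = 0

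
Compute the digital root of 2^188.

4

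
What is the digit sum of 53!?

53! = 4274883284060025564298013753389399649690343788366813724672000000000000
Sum of its 70 digits: 279.

279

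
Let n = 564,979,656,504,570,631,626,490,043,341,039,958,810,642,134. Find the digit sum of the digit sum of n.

First digit sum: 193.
1+9+3 = 13.

13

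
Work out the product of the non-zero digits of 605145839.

6×5×1×4×5×8×3×9 = 129600

129600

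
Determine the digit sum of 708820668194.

59

7+0+8+8+2+0+6+6+8+1+9+4 = 59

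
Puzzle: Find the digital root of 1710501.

1+7+1+0+5+0+1 = 15
1+5 = 6
(Equivalently, 1710501 mod 9 = 6.)

6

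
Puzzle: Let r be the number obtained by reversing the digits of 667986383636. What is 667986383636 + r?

1304370073402

Reverse of 667986383636 is 636383689766.
667986383636 + 636383689766 = 1304370073402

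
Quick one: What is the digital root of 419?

4+1+9 = 14
1+4 = 5
(Equivalently, 419 mod 9 = 5.)

5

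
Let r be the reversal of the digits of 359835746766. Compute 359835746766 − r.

Reverse of 359835746766 is 667647538953.
359835746766 − 667647538953 = -307811792187

-307811792187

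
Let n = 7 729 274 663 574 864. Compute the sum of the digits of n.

87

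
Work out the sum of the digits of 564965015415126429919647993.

132

5+6+4+9+6+5+0+1+5+4+1+5+1+2+6+4+2+9+9+1+9+6+4+7+9+9+3 = 132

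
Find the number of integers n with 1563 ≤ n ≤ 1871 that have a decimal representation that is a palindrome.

2

The integers in [1563, 1871] that have a decimal representation that is a palindrome: 1661, 1771.
2 qualify.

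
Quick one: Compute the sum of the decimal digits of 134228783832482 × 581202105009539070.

123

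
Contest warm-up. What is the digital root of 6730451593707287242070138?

6+7+3+0+4+5+1+5+9+3+7+0+7+2+8+7+2+4+2+0+7+0+1+3+8 = 101
1+0+1 = 2

2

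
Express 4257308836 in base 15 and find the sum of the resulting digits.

74

4257308836 in base 15 is 19DB4EC91.
Digit sum: 1+9+13+11+4+14+12+9+1 = 74.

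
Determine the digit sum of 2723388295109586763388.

2+7+2+3+3+8+8+2+9+5+1+0+9+5+8+6+7+6+3+3+8+8 = 113

113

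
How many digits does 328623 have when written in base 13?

5

328623 in base 13 is B6769, which has 5 digits.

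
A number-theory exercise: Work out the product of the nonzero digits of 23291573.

11340

2×3×2×9×1×5×7×3 = 11340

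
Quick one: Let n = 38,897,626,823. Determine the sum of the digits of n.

3+8+8+9+7+6+2+6+8+2+3 = 62

62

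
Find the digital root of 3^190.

9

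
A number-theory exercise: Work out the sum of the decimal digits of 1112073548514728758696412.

107

1+1+1+2+0+7+3+5+4+8+5+1+4+7+2+8+7+5+8+6+9+6+4+1+2 = 107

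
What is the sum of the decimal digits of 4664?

4+6+6+4 = 20

20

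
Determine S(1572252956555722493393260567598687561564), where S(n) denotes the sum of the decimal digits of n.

197

1+5+7+2+2+5+2+9+5+6+5+5+5+7+2+2+4+9+3+3+9+3+2+6+0+5+6+7+5+9+8+6+8+7+5+6+1+5+6+4 = 197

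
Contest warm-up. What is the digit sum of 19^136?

19^136 = 813747616636595092137113707708972852154283304856652127591904403455867065892390179697088863808501015055503145429897432724147371626164202063619318072581129432943374168945749281
Sum of its 174 digits: 766.

766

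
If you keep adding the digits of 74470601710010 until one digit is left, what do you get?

2

7+4+4+7+0+6+0+1+7+1+0+0+1+0 = 38
3+8 = 11
1+1 = 2
(Equivalently, 74470601710010 mod 9 = 2.)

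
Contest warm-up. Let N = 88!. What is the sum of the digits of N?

531

88! = 185482642257398439114796845645546284380220968949399346684421580986889562184028199319100141244804501828416633516851200000000000000000000
Sum of its 135 digits: 531.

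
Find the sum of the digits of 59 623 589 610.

54

5+9+6+2+3+5+8+9+6+1+0 = 54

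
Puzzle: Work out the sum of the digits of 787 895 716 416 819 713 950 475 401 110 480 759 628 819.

202

7+8+7+8+9+5+7+1+6+4+1+6+8+1+9+7+1+3+9+5+0+4+7+5+4+0+1+1+1+0+4+8+0+7+5+9+6+2+8+8+1+9 = 202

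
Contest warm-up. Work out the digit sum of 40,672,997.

4+0+6+7+2+9+9+7 = 44

44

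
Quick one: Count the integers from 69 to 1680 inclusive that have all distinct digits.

999

The integers in [69, 1680] that have all distinct digits: 69, 70, 71, 72, 73, 74, …, 1679, 1680.
999 qualify.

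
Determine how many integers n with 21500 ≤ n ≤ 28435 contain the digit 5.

The integers in [21500, 28435] that contain the digit 5: 21500, 21501, 21502, 21503, 21504, 21505, …, 28425, 28435.
2611 qualify.

2611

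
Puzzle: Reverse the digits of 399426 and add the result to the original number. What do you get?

1024419

Reverse of 399426 is 624993.
399426 + 624993 = 1024419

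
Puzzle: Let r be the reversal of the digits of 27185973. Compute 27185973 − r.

-10772199

Reverse of 27185973 is 37958172.
27185973 − 37958172 = -10772199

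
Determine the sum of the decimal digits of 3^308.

711

3^308 = 898144994103398334879090065653881441055968306997838920689381527104178990481571441531923152587475144448311428414763438914899457039675729976927532561
Sum of its 147 digits: 711.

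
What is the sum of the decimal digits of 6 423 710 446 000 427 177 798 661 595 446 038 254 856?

176

6+4+2+3+7+1+0+4+4+6+0+0+0+4+2+7+1+7+7+7+9+8+6+6+1+5+9+5+4+4+6+0+3+8+2+5+4+8+5+6 = 176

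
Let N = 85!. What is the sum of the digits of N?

414

85! = 281710411438055027694947944226061159480056634330574206405101912752560026159795933451040286452340924018275123200000000000000000000
Sum of its 129 digits: 414.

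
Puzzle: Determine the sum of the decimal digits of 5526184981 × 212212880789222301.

114

5526184981 × 212212880789222301 = 1172727634592143706456461281
Sum of its 28 digits: 114.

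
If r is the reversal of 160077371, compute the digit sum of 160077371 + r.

37

Reversal of 160077371 is 173770061; 160077371 + 173770061 = 333847432.
Digit sum of 333847432: 3+3+3+8+4+7+4+3+2 = 37.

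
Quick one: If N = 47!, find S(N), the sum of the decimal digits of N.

225

47! = 258623241511168180642964355153611979969197632389120000000000
Sum of its 60 digits: 225.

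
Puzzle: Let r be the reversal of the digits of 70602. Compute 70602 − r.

49995

Reverse of 70602 is 20607.
70602 − 20607 = 49995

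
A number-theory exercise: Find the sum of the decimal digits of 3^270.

576

3^270 = 664873118457859565327991287081559533294912222632819802610568135499305204269921340346297290809262484944930020118813628984214441849
Sum of its 129 digits: 576.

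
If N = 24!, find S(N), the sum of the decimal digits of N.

81

24! = 620448401733239439360000
Sum of its 24 digits: 81.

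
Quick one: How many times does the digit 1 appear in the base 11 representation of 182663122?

182663122 in base 11 is 94121564.
The digit 1 appears 2 times.

2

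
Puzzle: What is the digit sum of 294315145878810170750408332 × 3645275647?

294315145878810170750408332 × 3645275647 = 1072859833815279128772375207945490804
Sum of its 37 digits: 172.

172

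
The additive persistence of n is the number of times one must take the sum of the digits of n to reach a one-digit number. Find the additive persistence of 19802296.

19802296 → 37 → 10 → 1 (3 steps)

3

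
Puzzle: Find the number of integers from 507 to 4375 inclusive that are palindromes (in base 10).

83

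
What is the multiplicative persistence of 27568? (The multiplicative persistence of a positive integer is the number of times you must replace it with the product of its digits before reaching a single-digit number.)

2

27568 → 3360 → 0 (2 steps)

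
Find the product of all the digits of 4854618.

4×8×5×4×6×1×8 = 30720

30720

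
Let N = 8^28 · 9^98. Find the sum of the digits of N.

558

8^28 · 9^98 = 63428663546247486743213159588849987932860818616340024491741228407958301077279656121740177739415488504042376991065767936
Sum of its 119 digits: 558.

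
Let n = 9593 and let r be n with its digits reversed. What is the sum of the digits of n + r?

Reversal of 9593 is 3959; 9593 + 3959 = 13552.
Digit sum of 13552: 1+3+5+5+2 = 16.

16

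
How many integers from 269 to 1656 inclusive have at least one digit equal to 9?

The integers in [269, 1656] that have at least one digit equal to 9: 269, 279, 289, 290, 291, 292, …, 1639, 1649.
346 qualify.

346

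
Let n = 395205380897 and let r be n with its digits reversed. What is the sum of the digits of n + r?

64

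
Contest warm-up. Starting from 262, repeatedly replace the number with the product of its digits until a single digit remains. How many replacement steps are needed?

2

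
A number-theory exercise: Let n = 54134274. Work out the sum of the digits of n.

5+4+1+3+4+2+7+4 = 30

30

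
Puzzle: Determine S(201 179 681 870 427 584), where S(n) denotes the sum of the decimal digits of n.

2+0+1+1+7+9+6+8+1+8+7+0+4+2+7+5+8+4 = 80

80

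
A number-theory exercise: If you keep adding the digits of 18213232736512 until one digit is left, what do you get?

1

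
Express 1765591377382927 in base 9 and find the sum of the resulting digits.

79

1765591377382927 in base 9 is 8515385853670681.
Digit sum: 8+5+1+5+3+8+5+8+5+3+6+7+0+6+8+1 = 79.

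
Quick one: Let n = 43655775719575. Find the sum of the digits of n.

76

4+3+6+5+5+7+7+5+7+1+9+5+7+5 = 76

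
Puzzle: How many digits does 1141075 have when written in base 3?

1141075 in base 3 is 2010222021001, which has 13 digits.

13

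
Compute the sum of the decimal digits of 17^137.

17^137 = 3728225982844363781861724425971421229162457931028002814263570949119583604823620976232351255290005466648976059071292113794375721986638323744243939139560361849062298463377
Sum of its 169 digits: 746.

746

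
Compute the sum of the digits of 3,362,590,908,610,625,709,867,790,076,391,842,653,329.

3+3+6+2+5+9+0+9+0+8+6+1+0+6+2+5+7+0+9+8+6+7+7+9+0+0+7+6+3+9+1+8+4+2+6+5+3+3+2+9 = 186

186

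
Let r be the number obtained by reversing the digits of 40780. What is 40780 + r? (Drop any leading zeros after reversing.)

49484

Reverse of 40780 is 8704.
40780 + 8704 = 49484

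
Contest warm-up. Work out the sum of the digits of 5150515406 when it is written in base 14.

5150515406 in base 14 is 36C081DB8.
Digit sum: 3+6+12+0+8+1+13+11+8 = 62.

62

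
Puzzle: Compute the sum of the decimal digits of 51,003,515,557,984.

5+1+0+0+3+5+1+5+5+5+7+9+8+4 = 58

58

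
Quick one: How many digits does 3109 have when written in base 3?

8

3109 in base 3 is 11021011, which has 8 digits.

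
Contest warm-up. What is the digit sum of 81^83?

81^83 = 253662674377353269906808622421677593575965452124025955039003345678597210479768733204348048549792840852645117190316650670000611256434188843928959845730264857841
Sum of its 159 digits: 720.

720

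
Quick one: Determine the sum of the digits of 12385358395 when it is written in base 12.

12385358395 in base 12 is 24979B8937.
Digit sum: 2+4+9+7+9+11+8+9+3+7 = 69.

69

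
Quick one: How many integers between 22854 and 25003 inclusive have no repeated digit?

672

The integers in [22854, 25003] that have no repeated digit: 23014, 23015, 23016, 23017, 23018, 23019, …, 24986, 24987.
672 qualify.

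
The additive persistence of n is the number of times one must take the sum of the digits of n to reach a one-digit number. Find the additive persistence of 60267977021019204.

2

60267977021019204 → 63 → 9 (2 steps)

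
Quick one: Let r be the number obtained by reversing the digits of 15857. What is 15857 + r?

91708

Reverse of 15857 is 75851.
15857 + 75851 = 91708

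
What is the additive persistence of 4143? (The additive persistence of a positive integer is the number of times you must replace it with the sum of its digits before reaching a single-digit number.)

2

4143 → 12 → 3 (2 steps)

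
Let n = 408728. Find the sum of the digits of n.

4+0+8+7+2+8 = 29

29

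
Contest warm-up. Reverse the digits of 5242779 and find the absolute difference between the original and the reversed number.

4529646

Reverse of 5242779 is 9772425.
|5242779 − 9772425| = 4529646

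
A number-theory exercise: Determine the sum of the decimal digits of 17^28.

17^28 = 28351092476867700887730107366063041
Sum of its 35 digits: 145.

145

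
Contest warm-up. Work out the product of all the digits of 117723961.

15876

1×1×7×7×2×3×9×6×1 = 15876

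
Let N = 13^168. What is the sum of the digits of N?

838

13^168 = 13882995648971427331025903931877308650968871447347235605211358157252148521662318010676080723019759153821504891380035198120846540184346538628161904387790998345046721749399293824585785449121
Sum of its 188 digits: 838.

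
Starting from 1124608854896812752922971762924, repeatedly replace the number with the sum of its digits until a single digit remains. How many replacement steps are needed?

1124608854896812752922971762924 → 147 → 12 → 3 (3 steps)

3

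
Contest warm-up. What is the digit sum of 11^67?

326

11^67 = 5933485776103976088902320649515259089061404869973722058349047253726771
Sum of its 70 digits: 326.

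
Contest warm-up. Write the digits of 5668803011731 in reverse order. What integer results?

1371103088665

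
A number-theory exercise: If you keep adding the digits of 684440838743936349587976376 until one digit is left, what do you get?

7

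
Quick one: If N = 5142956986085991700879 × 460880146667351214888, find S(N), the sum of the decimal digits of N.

5142956986085991700879 × 460880146667351214888 = 2370286770051190416437115321953886147486552
Sum of its 43 digits: 177.

177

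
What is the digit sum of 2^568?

790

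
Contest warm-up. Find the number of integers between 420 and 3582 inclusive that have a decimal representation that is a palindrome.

84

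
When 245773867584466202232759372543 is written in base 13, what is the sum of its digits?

245773867584466202232759372543 in base 13 is 28AA33026156980A20A02A82B43.
Digit sum: 2+8+10+10+3+3+0+2+6+1+5+6+9+8+0+10+2+0+10+0+2+10+8+2+11+4+3 = 135.

135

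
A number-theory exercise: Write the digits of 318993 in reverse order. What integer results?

Reversing 318993 gives 399813.

399813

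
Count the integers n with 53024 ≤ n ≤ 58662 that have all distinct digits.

The integers in [53024, 58662] that have all distinct digits: 53024, 53026, 53027, 53028, 53029, 53041, …, 58647, 58649.
1577 qualify.

1577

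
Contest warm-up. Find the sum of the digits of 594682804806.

60

5+9+4+6+8+2+8+0+4+8+0+6 = 60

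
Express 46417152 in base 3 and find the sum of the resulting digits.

10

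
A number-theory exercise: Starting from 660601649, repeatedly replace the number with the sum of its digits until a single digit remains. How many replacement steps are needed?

660601649 → 38 → 11 → 2 (3 steps)

3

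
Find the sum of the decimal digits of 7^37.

7^37 = 18562115921017574302453163671207
Sum of its 32 digits: 115.

115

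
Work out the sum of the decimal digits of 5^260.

5^260 = 53976053469340278908664699142502497319475002277726758656398146688553698769765169112321921896701801416003420587163435397481219368417699666835331273606612967341789044439792633056640625
Sum of its 182 digits: 853.

853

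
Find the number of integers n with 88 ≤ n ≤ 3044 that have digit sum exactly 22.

The integers in [88, 3044] that have digit sum exactly 22: 499, 589, 598, 679, 688, 697, …, 2983, 2992.
85 qualify.

85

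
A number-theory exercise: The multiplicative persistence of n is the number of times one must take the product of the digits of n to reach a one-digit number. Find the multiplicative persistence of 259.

2

259 → 90 → 0 (2 steps)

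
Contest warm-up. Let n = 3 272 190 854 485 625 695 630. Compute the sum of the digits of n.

100

3+2+7+2+1+9+0+8+5+4+4+8+5+6+2+5+6+9+5+6+3+0 = 100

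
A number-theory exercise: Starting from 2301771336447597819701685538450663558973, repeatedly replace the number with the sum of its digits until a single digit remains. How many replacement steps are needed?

2301771336447597819701685538450663558973 → 191 → 11 → 2 (3 steps)

3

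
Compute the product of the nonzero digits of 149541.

1×4×9×5×4×1 = 720

720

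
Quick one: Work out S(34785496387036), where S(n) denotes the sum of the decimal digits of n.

3+4+7+8+5+4+9+6+3+8+7+0+3+6 = 73

73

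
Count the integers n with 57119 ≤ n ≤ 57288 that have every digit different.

71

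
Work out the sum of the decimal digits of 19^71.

19^71 = 6187364021642728024523772226172442350511162752328648864055158772181115232750071531167447419
Sum of its 91 digits: 352.

352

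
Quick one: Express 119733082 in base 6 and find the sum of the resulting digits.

37

119733082 in base 6 is 15514143454.
Digit sum: 1+5+5+1+4+1+4+3+4+5+4 = 37.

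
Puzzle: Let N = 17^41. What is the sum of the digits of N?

206

17^41 = 280805607755268602048174614102036928492604365174417
Sum of its 51 digits: 206.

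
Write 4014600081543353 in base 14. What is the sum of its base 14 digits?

81

4014600081543353 in base 14 is 50B51975BD9401.
Digit sum: 5+0+11+5+1+9+7+5+11+13+9+4+0+1 = 81.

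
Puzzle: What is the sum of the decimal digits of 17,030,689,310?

1+7+0+3+0+6+8+9+3+1+0 = 38

38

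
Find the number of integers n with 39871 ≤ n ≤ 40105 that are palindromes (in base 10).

4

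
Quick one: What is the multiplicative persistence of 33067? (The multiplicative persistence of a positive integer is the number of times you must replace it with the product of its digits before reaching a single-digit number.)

1

33067 → 0 (1 step)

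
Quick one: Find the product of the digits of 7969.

7×9×6×9 = 3402

3402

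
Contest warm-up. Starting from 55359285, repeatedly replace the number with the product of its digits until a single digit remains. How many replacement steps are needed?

55359285 → 270000 → 0 (2 steps)

2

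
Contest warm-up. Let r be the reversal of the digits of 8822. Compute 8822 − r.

Reverse of 8822 is 2288.
8822 − 2288 = 6534

6534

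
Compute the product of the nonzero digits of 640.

6×4 = 24

24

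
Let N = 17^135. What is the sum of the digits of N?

773

17^135 = 12900435926797106511632264449728101138970442667916964755237269720136967490739172928139623720726662514356318543499280670568774124521239874547556882835849002937931828593
Sum of its 167 digits: 773.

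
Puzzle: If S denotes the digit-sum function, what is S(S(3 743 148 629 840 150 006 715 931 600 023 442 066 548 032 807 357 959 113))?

3

First digit sum: 210.
2+1+0 = 3.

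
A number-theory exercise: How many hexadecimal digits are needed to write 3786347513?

8

3786347513 in base 16 is E1AF13F9, which has 8 digits.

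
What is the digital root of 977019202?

1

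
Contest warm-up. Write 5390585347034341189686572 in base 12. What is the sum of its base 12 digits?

116

5390585347034341189686572 in base 12 is 9920BB83866403094B10038.
Digit sum: 9+9+2+0+11+11+8+3+8+6+6+4+0+3+0+9+4+11+1+0+0+3+8 = 116.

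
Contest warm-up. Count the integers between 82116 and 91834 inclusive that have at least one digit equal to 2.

The integers in [82116, 91834] that have at least one digit equal to 2: 82116, 82117, 82118, 82119, 82120, 82121, …, 91829, 91832.
3298 qualify.

3298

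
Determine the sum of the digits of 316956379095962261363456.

3+1+6+9+5+6+3+7+9+0+9+5+9+6+2+2+6+1+3+6+3+4+5+6 = 116

116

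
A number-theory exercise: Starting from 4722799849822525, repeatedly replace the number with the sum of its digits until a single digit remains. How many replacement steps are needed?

3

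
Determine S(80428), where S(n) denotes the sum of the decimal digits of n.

22

8+0+4+2+8 = 22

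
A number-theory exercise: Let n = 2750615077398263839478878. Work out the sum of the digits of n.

133

2+7+5+0+6+1+5+0+7+7+3+9+8+2+6+3+8+3+9+4+7+8+8+7+8 = 133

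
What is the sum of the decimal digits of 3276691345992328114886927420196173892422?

185

3+2+7+6+6+9+1+3+4+5+9+9+2+3+2+8+1+1+4+8+8+6+9+2+7+4+2+0+1+9+6+1+7+3+8+9+2+4+2+2 = 185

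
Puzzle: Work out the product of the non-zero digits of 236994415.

2×3×6×9×9×4×4×1×5 = 233280

233280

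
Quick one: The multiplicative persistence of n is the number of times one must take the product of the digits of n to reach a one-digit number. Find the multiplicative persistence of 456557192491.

2

456557192491 → 13608000 → 0 (2 steps)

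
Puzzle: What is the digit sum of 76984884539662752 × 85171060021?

76984884539662752 × 85171060021 = 6556884221837371205690037792
Sum of its 28 digits: 126.

126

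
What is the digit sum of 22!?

72

22! = 1124000727777607680000
Sum of its 22 digits: 72.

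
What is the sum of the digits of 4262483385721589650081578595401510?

147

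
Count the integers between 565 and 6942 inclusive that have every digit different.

3314

The integers in [565, 6942] that have every digit different: 567, 568, 569, 570, 571, 572, …, 6941, 6942.
3314 qualify.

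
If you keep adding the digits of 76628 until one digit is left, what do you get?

7+6+6+2+8 = 29
2+9 = 11
1+1 = 2

2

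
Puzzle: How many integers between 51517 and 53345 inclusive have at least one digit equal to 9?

The integers in [51517, 53345] that have at least one digit equal to 9: 51519, 51529, 51539, 51549, 51559, 51569, …, 53329, 53339.
507 qualify.

507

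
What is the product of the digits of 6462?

288

6×4×6×2 = 288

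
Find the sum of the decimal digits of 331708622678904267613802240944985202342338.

3+3+1+7+0+8+6+2+2+6+7+8+9+0+4+2+6+7+6+1+3+8+0+2+2+4+0+9+4+4+9+8+5+2+0+2+3+4+2+3+3+8 = 173

173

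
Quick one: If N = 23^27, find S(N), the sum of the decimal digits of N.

179

23^27 = 5843211045545439551605946764725979847
Sum of its 37 digits: 179.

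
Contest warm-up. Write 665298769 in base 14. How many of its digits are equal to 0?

665298769 in base 14 is 64503B69.
The digit 0 appears 1 time.

1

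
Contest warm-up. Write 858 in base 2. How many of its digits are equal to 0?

858 in base 2 is 1101011010.
The digit 0 appears 4 times.

4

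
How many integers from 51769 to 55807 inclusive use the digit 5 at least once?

The integers in [51769, 55807] that use the digit 5 at least once: 51769, 51770, 51771, 51772, 51773, 51774, …, 55806, 55807.
4039 qualify.

4039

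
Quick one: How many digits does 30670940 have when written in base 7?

30670940 in base 7 is 521461436, which has 9 digits.

9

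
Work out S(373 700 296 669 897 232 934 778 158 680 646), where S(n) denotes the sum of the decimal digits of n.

171

3+7+3+7+0+0+2+9+6+6+6+9+8+9+7+2+3+2+9+3+4+7+7+8+1+5+8+6+8+0+6+4+6 = 171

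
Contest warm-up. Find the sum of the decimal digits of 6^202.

711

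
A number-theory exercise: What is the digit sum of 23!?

99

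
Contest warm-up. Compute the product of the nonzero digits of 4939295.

4×9×3×9×2×9×5 = 87480

87480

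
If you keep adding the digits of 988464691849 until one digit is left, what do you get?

9+8+8+4+6+4+6+9+1+8+4+9 = 76
7+6 = 13
1+3 = 4

4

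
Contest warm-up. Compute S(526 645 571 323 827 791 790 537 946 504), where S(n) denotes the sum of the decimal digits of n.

142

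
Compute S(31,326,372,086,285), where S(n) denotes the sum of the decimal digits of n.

3+1+3+2+6+3+7+2+0+8+6+2+8+5 = 56

56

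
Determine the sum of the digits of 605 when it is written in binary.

6

605 in base 2 is 1001011101.
Digit sum: 1+0+0+1+0+1+1+1+0+1 = 6.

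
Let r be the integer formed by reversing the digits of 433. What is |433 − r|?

99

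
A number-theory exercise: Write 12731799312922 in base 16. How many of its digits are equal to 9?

1

12731799312922 in base 16 is B945A601A1A.
The digit 9 appears 1 time.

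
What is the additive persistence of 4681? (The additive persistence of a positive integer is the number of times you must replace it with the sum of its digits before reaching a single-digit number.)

4681 → 19 → 10 → 1 (3 steps)

3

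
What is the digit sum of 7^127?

7^127 = 212545092456801670844330383105896224333193816736399849985499757869483902203328714236393937418376186556719543
Sum of its 108 digits: 511.

511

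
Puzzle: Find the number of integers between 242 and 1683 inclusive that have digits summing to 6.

31

The integers in [242, 1683] that have digits summing to 6: 303, 312, 321, 330, 402, 411, …, 1410, 1500.
31 qualify.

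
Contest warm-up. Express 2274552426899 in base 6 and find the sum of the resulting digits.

2274552426899 in base 6 is 4500525344205415.
Digit sum: 4+5+0+0+5+2+5+3+4+4+2+0+5+4+1+5 = 49.

49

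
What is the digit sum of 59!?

324

59! = 138683118545689835737939019720389406345902876772687432540821294940160000000000000
Sum of its 81 digits: 324.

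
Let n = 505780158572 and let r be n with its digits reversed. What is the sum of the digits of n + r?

52

Reversal of 505780158572 is 275851087505; 505780158572 + 275851087505 = 781631246077.
Digit sum of 781631246077: 7+8+1+6+3+1+2+4+6+0+7+7 = 52.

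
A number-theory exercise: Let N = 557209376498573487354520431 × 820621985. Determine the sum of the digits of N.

162

557209376498573487354520431 × 820621985 = 457258264602871724861238954810275535
Sum of its 36 digits: 162.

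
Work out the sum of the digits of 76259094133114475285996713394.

137

7+6+2+5+9+0+9+4+1+3+3+1+1+4+4+7+5+2+8+5+9+9+6+7+1+3+3+9+4 = 137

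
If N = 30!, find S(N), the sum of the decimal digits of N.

117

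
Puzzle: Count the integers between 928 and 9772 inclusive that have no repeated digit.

4522

The integers in [928, 9772] that have no repeated digit: 928, 930, 931, 932, 934, 935, …, 9765, 9768.
4522 qualify.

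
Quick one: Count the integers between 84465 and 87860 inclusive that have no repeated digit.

1134

The integers in [84465, 87860] that have no repeated digit: 84501, 84502, 84503, 84506, 84507, 84509, …, 87694, 87695.
1134 qualify.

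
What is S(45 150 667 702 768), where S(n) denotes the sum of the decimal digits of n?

4+5+1+5+0+6+6+7+7+0+2+7+6+8 = 64

64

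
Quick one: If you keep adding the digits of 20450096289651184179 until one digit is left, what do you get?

6

2+0+4+5+0+0+9+6+2+8+9+6+5+1+1+8+4+1+7+9 = 87
8+7 = 15
1+5 = 6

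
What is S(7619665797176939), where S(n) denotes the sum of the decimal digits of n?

98

7+6+1+9+6+6+5+7+9+7+1+7+6+9+3+9 = 98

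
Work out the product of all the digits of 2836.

2×8×3×6 = 288

288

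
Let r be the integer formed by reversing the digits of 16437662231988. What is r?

88913226673461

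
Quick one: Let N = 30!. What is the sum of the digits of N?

30! = 265252859812191058636308480000000
Sum of its 33 digits: 117.

117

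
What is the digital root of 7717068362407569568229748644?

7+7+1+7+0+6+8+3+6+2+4+0+7+5+6+9+5+6+8+2+2+9+7+4+8+6+4+4 = 143
1+4+3 = 8

8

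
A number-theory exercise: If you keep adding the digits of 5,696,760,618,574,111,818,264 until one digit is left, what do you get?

3

5+6+9+6+7+6+0+6+1+8+5+7+4+1+1+1+8+1+8+2+6+4 = 102
1+0+2 = 3
(Equivalently, 5,696,760,618,574,111,818,264 mod 9 = 3.)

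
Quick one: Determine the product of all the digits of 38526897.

3×8×5×2×6×8×9×7 = 725760

725760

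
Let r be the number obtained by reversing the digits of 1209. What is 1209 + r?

Reverse of 1209 is 9021.
1209 + 9021 = 10230

10230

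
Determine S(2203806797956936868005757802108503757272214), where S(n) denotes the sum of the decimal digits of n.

192

2+2+0+3+8+0+6+7+9+7+9+5+6+9+3+6+8+6+8+0+0+5+7+5+7+8+0+2+1+0+8+5+0+3+7+5+7+2+7+2+2+1+4 = 192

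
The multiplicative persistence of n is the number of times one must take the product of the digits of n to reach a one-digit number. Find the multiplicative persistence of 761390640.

761390640 → 0 (1 step)

1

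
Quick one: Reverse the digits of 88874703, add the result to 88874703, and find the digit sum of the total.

36

Reversal of 88874703 is 30747888; 88874703 + 30747888 = 119622591.
Digit sum of 119622591: 1+1+9+6+2+2+5+9+1 = 36.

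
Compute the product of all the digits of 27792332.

31752

2×7×7×9×2×3×3×2 = 31752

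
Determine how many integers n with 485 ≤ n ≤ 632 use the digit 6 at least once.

54

The integers in [485, 632] that use the digit 6 at least once: 486, 496, 506, 516, 526, 536, …, 631, 632.
54 qualify.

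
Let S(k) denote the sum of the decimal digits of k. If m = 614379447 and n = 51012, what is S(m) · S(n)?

S(614379447) = 6+1+4+3+7+9+4+4+7 = 45.
S(51012) = 5+1+0+1+2 = 9.
45 · 9 = 405.

405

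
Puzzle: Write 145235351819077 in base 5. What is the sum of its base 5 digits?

145235351819077 in base 5 is 123014014000031202302.
Digit sum: 1+2+3+0+1+4+0+1+4+0+0+0+0+3+1+2+0+2+3+0+2 = 29.

29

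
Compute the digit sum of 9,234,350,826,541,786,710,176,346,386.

125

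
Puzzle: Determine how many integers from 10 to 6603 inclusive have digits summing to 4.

34

The integers in [10, 6603] that have digits summing to 4: 13, 22, 31, 40, 103, 112, …, 3100, 4000.
34 qualify.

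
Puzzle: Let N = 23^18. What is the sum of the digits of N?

23^18 = 3244150909895248285300369
Sum of its 25 digits: 109.

109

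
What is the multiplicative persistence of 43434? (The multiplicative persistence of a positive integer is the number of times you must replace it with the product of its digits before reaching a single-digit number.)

43434 → 576 → 210 → 0 (3 steps)

3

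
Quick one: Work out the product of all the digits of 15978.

2520

1×5×9×7×8 = 2520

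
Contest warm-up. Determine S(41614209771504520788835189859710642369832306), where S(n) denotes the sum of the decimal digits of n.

4+1+6+1+4+2+0+9+7+7+1+5+0+4+5+2+0+7+8+8+8+3+5+1+8+9+8+5+9+7+1+0+6+4+2+3+6+9+8+3+2+3+0+6 = 197

197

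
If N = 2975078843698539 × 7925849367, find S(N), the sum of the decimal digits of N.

2975078843698539 × 7925849367 = 23580026770103157271974813
Sum of its 26 digits: 99.

99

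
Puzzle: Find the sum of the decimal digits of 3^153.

351

3^153 = 9989689095948428268966921126195809393034773710522520293009978943147202723
Sum of its 73 digits: 351.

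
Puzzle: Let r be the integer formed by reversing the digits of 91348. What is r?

84319

Reversing 91348 gives 84319.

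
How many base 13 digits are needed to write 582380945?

8

582380945 in base 13 is 9386A113, which has 8 digits.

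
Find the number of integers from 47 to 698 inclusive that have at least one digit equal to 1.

200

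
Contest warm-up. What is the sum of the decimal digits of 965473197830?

9+6+5+4+7+3+1+9+7+8+3+0 = 62

62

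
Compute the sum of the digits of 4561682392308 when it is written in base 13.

4561682392308 in base 13 is 27121B0C66A2.
Digit sum: 2+7+1+2+1+11+0+12+6+6+10+2 = 60.

60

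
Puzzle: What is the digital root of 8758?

1

8+7+5+8 = 28
2+8 = 10
1+0 = 1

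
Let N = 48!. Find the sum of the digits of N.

234

48! = 12413915592536072670862289047373375038521486354677760000000000
Sum of its 62 digits: 234.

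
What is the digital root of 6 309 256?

6+3+0+9+2+5+6 = 31
3+1 = 4
(Equivalently, 6 309 256 mod 9 = 4.)

4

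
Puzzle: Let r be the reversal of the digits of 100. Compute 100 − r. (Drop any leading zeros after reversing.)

Reverse of 100 is 1.
100 − 1 = 99

99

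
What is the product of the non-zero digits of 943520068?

51840

9×4×3×5×2×6×8 = 51840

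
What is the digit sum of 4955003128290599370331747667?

4+9+5+5+0+0+3+1+2+8+2+9+0+5+9+9+3+7+0+3+3+1+7+4+7+6+6+7 = 125

125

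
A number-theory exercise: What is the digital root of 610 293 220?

7

6+1+0+2+9+3+2+2+0 = 25
2+5 = 7
(Equivalently, 610 293 220 mod 9 = 7.)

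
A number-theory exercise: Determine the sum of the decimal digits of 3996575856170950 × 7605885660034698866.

3996575856170950 × 7605885660034698866 = 30397498993691527763669111067142700
Sum of its 35 digits: 161.

161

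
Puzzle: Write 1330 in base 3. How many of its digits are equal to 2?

1330 in base 3 is 1211021.
The digit 2 appears 2 times.

2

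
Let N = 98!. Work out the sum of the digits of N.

639

98! = 9426890448883247745626185743057242473809693764078951663494238777294707070023223798882976159207729119823605850588608460429412647567360000000000000000000000
Sum of its 154 digits: 639.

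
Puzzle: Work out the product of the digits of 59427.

5×9×4×2×7 = 2520

2520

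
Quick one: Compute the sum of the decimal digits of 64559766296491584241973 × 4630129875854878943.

64559766296491584241973 × 4630129875854878943 = 298920102707594576656710166388548334474539
Sum of its 42 digits: 199.

199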